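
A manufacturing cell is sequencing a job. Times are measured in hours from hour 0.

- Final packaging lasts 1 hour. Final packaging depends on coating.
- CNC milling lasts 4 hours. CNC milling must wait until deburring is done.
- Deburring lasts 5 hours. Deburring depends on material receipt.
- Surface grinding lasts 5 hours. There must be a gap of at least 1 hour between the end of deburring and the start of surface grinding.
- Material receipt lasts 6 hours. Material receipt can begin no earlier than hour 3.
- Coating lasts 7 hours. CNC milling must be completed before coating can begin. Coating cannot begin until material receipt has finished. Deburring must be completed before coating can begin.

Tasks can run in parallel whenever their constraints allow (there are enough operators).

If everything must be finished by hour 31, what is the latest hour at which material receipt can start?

8

Final packaging must finish by hour 31; it takes 1 hour, so it must start by 31 − 1 = hour 30.
Since final packaging (must start by hour 30) depends on it, coating must finish by hour 30. Backing off its 7-hour duration gives a latest start of hour 23.
CNC milling feeds into coating (must start by hour 23); so CNC milling must finish by hour 23 and therefore start by hour 19.
Surface grinding has no dependents, so it just needs to finish by hour 31. Starting by 31 − 5 = hour 26 achieves that.
Deburring feeds CNC milling (must start by hour 19); surface grinding (must start by hour 26, minus 1-hour gap → hour 25); coating (must start by hour 23). Taking the minimum, deburring must finish by hour 19 and start by 19 − 5 = hour 14.
For material receipt: deburring (must start by hour 14); coating (must start by hour 23). The most restrictive is hour 14; with a 6-hour duration, material receipt must start by hour 8.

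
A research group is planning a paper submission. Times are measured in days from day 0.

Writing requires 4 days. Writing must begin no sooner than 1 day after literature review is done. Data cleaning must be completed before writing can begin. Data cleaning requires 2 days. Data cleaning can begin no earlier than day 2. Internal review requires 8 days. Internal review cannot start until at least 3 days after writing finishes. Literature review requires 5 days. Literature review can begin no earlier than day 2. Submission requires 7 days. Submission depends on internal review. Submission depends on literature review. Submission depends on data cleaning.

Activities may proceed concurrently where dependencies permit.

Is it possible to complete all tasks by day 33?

Data cleaning cannot begin until its own release at day 2. It runs from day 2 to 2 + 2 = day 4.
Literature review cannot begin until its own release at day 2. It runs from day 2 to 2 + 5 = day 7.
Writing has to wait for literature review (finishes day 7, plus 1-day gap → day 8); data cleaning (finishes day 4). The latest of these is day 8, so writing runs day 8 to 8 + 4 = day 12.
After writing (finishes day 12, plus 3-day gap → day 15), internal review can start at day 15 and finishes at day 23.
Submission has to wait for internal review (finishes day 23); literature review (finishes day 7); data cleaning (finishes day 4). The latest of these is day 23, so submission runs day 23 to 23 + 7 = day 30.
Every task is finished by day 30, which is no later than the deadline of 33, so the schedule is feasible.

Yes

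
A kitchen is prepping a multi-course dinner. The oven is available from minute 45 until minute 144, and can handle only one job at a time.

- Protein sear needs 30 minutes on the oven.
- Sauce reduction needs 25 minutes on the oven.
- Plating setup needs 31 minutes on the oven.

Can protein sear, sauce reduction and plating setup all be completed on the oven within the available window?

The oven window is 144 − 45 = 99 minutes.
Running back to back, the jobs need 30 + 25 + 31 = 86 minutes on the oven.
Since 86 ≤ 99, they fit within the window.

Yes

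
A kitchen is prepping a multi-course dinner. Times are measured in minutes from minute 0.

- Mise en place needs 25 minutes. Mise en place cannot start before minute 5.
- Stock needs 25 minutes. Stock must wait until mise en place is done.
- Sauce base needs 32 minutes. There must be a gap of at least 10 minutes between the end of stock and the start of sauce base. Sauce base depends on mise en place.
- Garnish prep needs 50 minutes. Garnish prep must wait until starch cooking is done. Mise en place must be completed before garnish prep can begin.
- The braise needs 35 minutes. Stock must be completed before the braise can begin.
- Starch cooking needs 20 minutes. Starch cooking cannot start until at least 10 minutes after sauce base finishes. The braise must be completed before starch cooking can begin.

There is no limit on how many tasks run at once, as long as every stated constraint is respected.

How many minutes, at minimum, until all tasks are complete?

177

Mise en place waits on its own release at minute 5, so it starts at minute 5 and finishes at 5 + 25 = minute 30.
Stock waits on mise en place (finishes minute 30), so it starts at minute 30 and finishes at 30 + 25 = minute 55.
The braise waits on stock (finishes minute 55), so it starts at minute 55 and finishes at 55 + 35 = minute 90.
Sauce base has to wait for stock (finishes minute 55, plus 10-minute gap → minute 65); mise en place (finishes minute 30). The latest of these is minute 65, so sauce base runs minute 65 to 65 + 32 = minute 97.
Starch cooking cannot start until sauce base (finishes minute 97, plus 10-minute gap → minute 107); the braise (finishes minute 90). The controlling bound is minute 107, so starch cooking finishes at 107 + 20 = minute 127.
Garnish prep has to wait for starch cooking (finishes minute 127); mise en place (finishes minute 30). The latest of these is minute 127, so garnish prep runs minute 127 to 127 + 50 = minute 177.
All tasks are finished once the last one completes. Finish times: Mise en place at 30, Stock at 55, Sauce base at 97, The braise at 90, Starch cooking at 127, Garnish prep at 177. The latest is minute 177.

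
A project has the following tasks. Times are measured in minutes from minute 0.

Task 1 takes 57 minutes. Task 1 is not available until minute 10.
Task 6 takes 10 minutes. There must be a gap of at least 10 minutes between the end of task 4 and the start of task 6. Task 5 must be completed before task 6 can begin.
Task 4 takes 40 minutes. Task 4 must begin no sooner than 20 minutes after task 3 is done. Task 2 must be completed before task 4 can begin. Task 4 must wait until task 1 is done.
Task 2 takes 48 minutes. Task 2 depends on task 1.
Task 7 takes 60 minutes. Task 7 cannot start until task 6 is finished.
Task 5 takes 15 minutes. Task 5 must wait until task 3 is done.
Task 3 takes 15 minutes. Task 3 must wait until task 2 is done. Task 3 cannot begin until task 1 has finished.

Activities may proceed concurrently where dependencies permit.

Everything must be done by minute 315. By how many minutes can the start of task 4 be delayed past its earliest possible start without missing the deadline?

45

Task 1 waits on its own release at minute 10, so it starts at minute 10 and finishes at 10 + 57 = minute 67.
After task 1 (finishes minute 67), task 2 can start at minute 67 and finishes at minute 115.
Task 3 has to wait for task 2 (finishes minute 115); task 1 (finishes minute 67). The latest of these is minute 115, so task 3 runs minute 115 to 115 + 15 = minute 130.
Task 4 needs all of task 3 (finishes minute 130, plus 20-minute gap → minute 150); task 2 (finishes minute 115); task 1 (finishes minute 67). That puts its earliest start at minute 150; it finishes at 150 + 40 = minute 190.

Working backward from the deadline:
Nothing follows task 7; the deadline of minute 315 is its only limit. It must start by 315 − 60 = minute 255.
Since task 7 (must start by minute 255) depends on it, task 6 must finish by minute 255. Backing off its 10-minute duration gives a latest start of minute 245.
Since task 6 (must start by minute 245, minus 10-minute gap → minute 235) depends on it, task 4 must finish by minute 235. Backing off its 40-minute duration gives a latest start of minute 195.
So task 4 can start as early as minute 150 and as late as minute 195, giving 195 − 150 = 45 minutes of slack.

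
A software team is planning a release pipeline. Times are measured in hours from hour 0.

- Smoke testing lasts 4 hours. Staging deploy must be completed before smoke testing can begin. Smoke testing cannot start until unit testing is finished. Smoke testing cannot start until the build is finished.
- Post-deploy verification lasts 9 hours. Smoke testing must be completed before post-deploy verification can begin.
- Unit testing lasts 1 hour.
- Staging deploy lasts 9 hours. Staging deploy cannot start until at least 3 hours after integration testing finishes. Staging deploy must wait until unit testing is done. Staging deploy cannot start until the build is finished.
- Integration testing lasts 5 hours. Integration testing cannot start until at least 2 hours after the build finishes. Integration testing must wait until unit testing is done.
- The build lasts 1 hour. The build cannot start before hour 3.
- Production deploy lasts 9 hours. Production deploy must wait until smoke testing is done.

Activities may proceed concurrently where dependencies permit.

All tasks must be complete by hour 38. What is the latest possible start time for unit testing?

7

Production deploy has no dependents, so it just needs to finish by hour 38. Starting by 38 − 9 = hour 29 achieves that.
Post-deploy verification must finish by hour 38; it takes 9 hours, so it must start by 38 − 9 = hour 29.
Smoke testing has several dependents: production deploy (must start by hour 29); post-deploy verification (must start by hour 29). The earliest of those limits is hour 29, so smoke testing must start by 29 − 4 = hour 25.
Staging deploy feeds into smoke testing (must start by hour 25); so staging deploy must finish by hour 25 and therefore start by hour 16.
Integration testing must finish before staging deploy (must start by hour 16, minus 3-hour gap → hour 13). With a 5-hour duration, integration testing must start by 13 − 5 = hour 8.
Unit testing has several dependents: integration testing (must start by hour 8); staging deploy (must start by hour 16); smoke testing (must start by hour 25). The earliest of those limits is hour 8, so unit testing must start by 8 − 1 = hour 7.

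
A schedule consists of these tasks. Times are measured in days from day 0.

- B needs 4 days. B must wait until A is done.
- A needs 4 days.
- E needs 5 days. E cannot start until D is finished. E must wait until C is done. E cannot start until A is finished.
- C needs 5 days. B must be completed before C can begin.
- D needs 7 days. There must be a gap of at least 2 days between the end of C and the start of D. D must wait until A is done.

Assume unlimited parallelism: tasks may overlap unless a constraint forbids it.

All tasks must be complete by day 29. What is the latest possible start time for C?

10

To finish by day 29, E (duration 5) must start no later than day 24.
Since E (must start by day 24) depends on it, D must finish by day 24. Backing off its 7-day duration gives a latest start of day 17.
C feeds D (must start by day 17, minus 2-day gap → day 15); E (must start by day 24). Taking the minimum, C must finish by day 15 and start by 15 − 5 = day 10.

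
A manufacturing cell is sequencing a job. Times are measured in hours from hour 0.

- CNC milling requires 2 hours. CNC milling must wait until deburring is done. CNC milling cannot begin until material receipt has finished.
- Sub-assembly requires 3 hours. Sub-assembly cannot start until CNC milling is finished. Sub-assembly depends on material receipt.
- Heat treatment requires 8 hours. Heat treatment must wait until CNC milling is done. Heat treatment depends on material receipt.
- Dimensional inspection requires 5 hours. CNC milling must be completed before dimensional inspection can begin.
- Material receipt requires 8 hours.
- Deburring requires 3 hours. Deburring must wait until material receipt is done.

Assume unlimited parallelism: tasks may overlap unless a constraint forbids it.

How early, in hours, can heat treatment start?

Material receipt can start immediately at hour 0; it finishes at hour 8.
After material receipt (finishes hour 8), deburring can start at hour 8 and finishes at hour 11.
CNC milling needs all of deburring (finishes hour 11); material receipt (finishes hour 8). That puts its earliest start at hour 11; it finishes at 11 + 2 = hour 13.
Heat treatment waits on CNC milling (finishes hour 13); material receipt (finishes hour 8). The latest of these is hour 13, which is the earliest heat treatment can start.

13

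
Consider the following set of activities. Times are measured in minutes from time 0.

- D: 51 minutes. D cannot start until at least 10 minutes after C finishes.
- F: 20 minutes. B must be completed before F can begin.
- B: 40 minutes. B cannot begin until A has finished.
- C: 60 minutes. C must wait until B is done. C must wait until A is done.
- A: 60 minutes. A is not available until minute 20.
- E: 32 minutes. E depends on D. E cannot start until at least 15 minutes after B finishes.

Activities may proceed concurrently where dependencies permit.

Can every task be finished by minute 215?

No

A cannot begin until its own release at minute 20. It runs from minute 20 to 20 + 60 = minute 80.
After A (finishes minute 80), B can start at minute 80 and finishes at minute 120.
After B (finishes minute 120), F can start at minute 120 and finishes at minute 140.
C cannot start until B (finishes minute 120); A (finishes minute 80). The controlling bound is minute 120, so C finishes at 120 + 60 = minute 180.
D waits on C (finishes minute 180, plus 10-minute gap → minute 190), so it starts at minute 190 and finishes at 190 + 51 = minute 241.
E has to wait for D (finishes minute 241); B (finishes minute 120, plus 15-minute gap → minute 135). The latest of these is minute 241, so E runs minute 241 to 241 + 32 = minute 273.
The earliest everything can be done is minute 273, which is after the deadline of 215, so it is not possible.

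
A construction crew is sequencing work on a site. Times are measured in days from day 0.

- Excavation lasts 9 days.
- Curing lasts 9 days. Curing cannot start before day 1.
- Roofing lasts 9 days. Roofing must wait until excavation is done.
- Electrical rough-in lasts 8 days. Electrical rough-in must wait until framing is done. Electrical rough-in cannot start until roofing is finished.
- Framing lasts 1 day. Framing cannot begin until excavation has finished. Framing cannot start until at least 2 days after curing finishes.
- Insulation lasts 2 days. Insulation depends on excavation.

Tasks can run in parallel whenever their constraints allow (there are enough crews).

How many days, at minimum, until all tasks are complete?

After its own release at day 1, curing can start at day 1 and finishes at day 10.
Nothing blocks excavation, so it runs from day 0 to day 9.
After excavation (finishes day 9), insulation can start at day 9 and finishes at day 11.
After excavation (finishes day 9), roofing can start at day 9 and finishes at day 18.
Framing cannot start until excavation (finishes day 9); curing (finishes day 10, plus 2-day gap → day 12). The controlling bound is day 12, so framing finishes at 12 + 1 = day 13.
Electrical rough-in needs all of framing (finishes day 13); roofing (finishes day 18). That puts its earliest start at day 18; it finishes at 18 + 8 = day 26.
All tasks are finished once the last one completes. Finish times: Excavation at 9, Curing at 10, Framing at 13, Roofing at 18, Electrical rough-in at 26, Insulation at 11. The latest is day 26.

26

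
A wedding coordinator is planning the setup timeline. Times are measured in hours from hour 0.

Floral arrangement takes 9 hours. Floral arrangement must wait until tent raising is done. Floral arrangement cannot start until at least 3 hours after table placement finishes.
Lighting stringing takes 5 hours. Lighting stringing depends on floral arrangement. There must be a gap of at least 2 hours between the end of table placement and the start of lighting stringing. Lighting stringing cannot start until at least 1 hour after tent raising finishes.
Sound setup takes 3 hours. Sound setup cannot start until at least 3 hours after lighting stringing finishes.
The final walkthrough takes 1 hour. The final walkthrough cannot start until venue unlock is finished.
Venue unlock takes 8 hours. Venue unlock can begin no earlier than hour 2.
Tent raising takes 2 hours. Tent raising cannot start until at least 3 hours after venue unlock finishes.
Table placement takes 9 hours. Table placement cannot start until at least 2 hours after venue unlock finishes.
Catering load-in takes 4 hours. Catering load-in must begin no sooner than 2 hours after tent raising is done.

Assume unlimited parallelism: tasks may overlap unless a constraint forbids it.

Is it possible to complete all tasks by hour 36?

No

Venue unlock waits on its own release at hour 2, so it starts at hour 2 and finishes at 2 + 8 = hour 10.
After venue unlock (finishes hour 10), the final walkthrough can start at hour 10 and finishes at hour 11.
Table placement waits on venue unlock (finishes hour 10, plus 2-hour gap → hour 12), so it starts at hour 12 and finishes at 12 + 9 = hour 21.
After venue unlock (finishes hour 10, plus 3-hour gap → hour 13), tent raising can start at hour 13 and finishes at hour 15.
After tent raising (finishes hour 15, plus 2-hour gap → hour 17), catering load-in can start at hour 17 and finishes at hour 21.
Floral arrangement has to wait for tent raising (finishes hour 15); table placement (finishes hour 21, plus 3-hour gap → hour 24). The latest of these is hour 24, so floral arrangement runs hour 24 to 24 + 9 = hour 33.
For lighting stringing: floral arrangement (finishes hour 33); table placement (finishes hour 21, plus 2-hour gap → hour 23); tent raising (finishes hour 15, plus 1-hour gap → hour 16). Taking the maximum gives a start of hour 33, and it finishes at 33 + 5 = hour 38.
Sound setup cannot begin until lighting stringing (finishes hour 38, plus 3-hour gap → hour 41). It runs from hour 41 to 41 + 3 = hour 44.
The earliest everything can be done is hour 44, which is after the deadline of 36, so it is not possible.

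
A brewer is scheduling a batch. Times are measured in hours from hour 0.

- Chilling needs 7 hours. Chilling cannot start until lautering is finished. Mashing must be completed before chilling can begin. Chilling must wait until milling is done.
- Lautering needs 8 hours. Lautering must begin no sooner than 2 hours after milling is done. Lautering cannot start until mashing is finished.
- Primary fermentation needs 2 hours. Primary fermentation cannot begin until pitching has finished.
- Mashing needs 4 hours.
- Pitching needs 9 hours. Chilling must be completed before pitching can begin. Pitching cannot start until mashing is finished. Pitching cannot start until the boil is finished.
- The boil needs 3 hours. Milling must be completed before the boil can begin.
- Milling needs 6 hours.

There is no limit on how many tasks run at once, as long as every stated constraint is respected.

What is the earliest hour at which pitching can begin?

23

Nothing blocks mashing, so it runs from hour 0 to hour 4.
Milling can start immediately at hour 0; it finishes at hour 6.
After milling (finishes hour 6), the boil can start at hour 6 and finishes at hour 9.
For lautering: milling (finishes hour 6, plus 2-hour gap → hour 8); mashing (finishes hour 4). Taking the maximum gives a start of hour 8, and it finishes at 8 + 8 = hour 16.
For chilling: lautering (finishes hour 16); mashing (finishes hour 4); milling (finishes hour 6). Taking the maximum gives a start of hour 16, and it finishes at 16 + 7 = hour 23.
Pitching waits on chilling (finishes hour 23); mashing (finishes hour 4); the boil (finishes hour 9). The latest of these is hour 23, which is the earliest pitching can start.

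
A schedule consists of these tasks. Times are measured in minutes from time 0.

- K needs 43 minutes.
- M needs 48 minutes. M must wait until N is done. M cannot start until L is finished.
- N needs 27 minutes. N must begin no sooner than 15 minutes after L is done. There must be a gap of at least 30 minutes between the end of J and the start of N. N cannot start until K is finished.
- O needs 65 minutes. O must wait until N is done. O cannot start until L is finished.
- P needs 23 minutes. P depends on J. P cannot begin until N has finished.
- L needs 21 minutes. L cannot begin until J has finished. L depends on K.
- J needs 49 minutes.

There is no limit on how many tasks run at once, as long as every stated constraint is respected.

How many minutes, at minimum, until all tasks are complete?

K can start immediately at minute 0; it finishes at minute 43.
J has no prerequisites, so it starts at minute 0 and finishes at minute 49.
L needs all of J (finishes minute 49); K (finishes minute 43). That puts its earliest start at minute 49; it finishes at 49 + 21 = minute 70.
N has to wait for L (finishes minute 70, plus 15-minute gap → minute 85); J (finishes minute 49, plus 30-minute gap → minute 79); K (finishes minute 43). The latest of these is minute 85, so N runs minute 85 to 85 + 27 = minute 112.
P has to wait for J (finishes minute 49); N (finishes minute 112). The latest of these is minute 112, so P runs minute 112 to 112 + 23 = minute 135.
O cannot start until N (finishes minute 112); L (finishes minute 70). The controlling bound is minute 112, so O finishes at 112 + 65 = minute 177.
M cannot start until N (finishes minute 112); L (finishes minute 70). The controlling bound is minute 112, so M finishes at 112 + 48 = minute 160.
All tasks are finished once the last one completes. Finish times: J at 49, K at 43, L at 70, M at 160, N at 112, O at 177, P at 135. The latest is minute 177.

177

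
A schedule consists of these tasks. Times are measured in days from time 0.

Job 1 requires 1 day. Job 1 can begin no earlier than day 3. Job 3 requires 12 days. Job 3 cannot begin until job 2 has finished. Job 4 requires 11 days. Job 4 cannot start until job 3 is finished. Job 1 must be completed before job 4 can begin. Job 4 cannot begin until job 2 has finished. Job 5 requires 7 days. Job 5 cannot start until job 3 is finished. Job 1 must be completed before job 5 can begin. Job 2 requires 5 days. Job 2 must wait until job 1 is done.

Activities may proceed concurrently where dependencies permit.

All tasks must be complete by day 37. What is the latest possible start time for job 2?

9

Job 4 must finish by day 37; it takes 11 days, so it must start by 37 − 11 = day 26.
Nothing follows job 5; the deadline of day 37 is its only limit. It must start by 37 − 7 = day 30.
Job 3 feeds job 4 (must start by day 26); job 5 (must start by day 30). Taking the minimum, job 3 must finish by day 26 and start by 26 − 12 = day 14.
For job 2: job 3 (must start by day 14); job 4 (must start by day 26). The most restrictive is day 14; with a 5-day duration, job 2 must start by day 9.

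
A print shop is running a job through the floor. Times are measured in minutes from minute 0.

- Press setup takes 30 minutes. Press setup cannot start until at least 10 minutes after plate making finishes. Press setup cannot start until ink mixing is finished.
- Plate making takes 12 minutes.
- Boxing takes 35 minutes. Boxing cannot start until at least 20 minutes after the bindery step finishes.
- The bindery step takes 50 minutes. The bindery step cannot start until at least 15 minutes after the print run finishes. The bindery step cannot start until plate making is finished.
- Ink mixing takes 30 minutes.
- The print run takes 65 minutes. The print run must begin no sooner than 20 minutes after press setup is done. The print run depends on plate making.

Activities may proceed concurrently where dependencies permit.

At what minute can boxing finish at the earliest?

265

Ink mixing has no prerequisites, so it starts at minute 0 and finishes at minute 30.
Plate making has no prerequisites, so it starts at minute 0 and finishes at minute 12.
Press setup cannot start until plate making (finishes minute 12, plus 10-minute gap → minute 22); ink mixing (finishes minute 30). The controlling bound is minute 30, so press setup finishes at 30 + 30 = minute 60.
The print run cannot start until press setup (finishes minute 60, plus 20-minute gap → minute 80); plate making (finishes minute 12). The controlling bound is minute 80, so the print run finishes at 80 + 65 = minute 145.
The bindery step has to wait for the print run (finishes minute 145, plus 15-minute gap → minute 160); plate making (finishes minute 12). The latest of these is minute 160, so the bindery step runs minute 160 to 160 + 50 = minute 210.
Boxing cannot begin until the bindery step (finishes minute 210, plus 20-minute gap → minute 230). It runs from minute 230 to 230 + 35 = minute 265.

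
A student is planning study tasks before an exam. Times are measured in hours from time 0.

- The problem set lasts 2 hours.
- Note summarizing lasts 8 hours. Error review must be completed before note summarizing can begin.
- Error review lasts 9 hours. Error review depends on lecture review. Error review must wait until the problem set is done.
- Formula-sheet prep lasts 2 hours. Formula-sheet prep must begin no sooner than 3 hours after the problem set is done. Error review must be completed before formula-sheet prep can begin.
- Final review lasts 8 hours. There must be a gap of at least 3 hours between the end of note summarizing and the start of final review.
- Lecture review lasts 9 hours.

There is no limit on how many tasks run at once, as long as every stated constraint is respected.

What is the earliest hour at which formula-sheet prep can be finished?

20

Nothing blocks the problem set, so it runs from hour 0 to hour 2.
Lecture review has no prerequisites, so it starts at hour 0 and finishes at hour 9.
For error review: lecture review (finishes hour 9); the problem set (finishes hour 2). Taking the maximum gives a start of hour 9, and it finishes at 9 + 9 = hour 18.
Formula-sheet prep needs all of the problem set (finishes hour 2, plus 3-hour gap → hour 5); error review (finishes hour 18). That puts its earliest start at hour 18; it finishes at 18 + 2 = hour 20.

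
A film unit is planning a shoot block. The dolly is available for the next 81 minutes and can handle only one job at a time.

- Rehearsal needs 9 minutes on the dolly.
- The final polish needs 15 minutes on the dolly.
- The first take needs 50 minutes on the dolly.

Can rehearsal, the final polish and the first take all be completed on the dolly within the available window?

Running back to back, the jobs need 9 + 15 + 50 = 74 minutes on the dolly.
Since 74 ≤ 81, they fit within the window.

Yes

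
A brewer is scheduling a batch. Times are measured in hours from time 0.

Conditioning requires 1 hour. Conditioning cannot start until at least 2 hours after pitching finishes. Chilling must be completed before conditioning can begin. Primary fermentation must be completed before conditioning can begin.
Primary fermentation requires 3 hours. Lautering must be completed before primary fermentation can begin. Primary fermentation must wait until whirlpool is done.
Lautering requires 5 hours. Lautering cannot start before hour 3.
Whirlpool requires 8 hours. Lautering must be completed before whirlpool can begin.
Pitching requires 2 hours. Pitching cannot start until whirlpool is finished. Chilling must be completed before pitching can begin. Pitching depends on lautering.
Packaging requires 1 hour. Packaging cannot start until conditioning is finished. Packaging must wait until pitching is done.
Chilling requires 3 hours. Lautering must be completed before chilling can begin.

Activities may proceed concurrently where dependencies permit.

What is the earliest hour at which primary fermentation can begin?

16

Lautering waits on its own release at hour 3, so it starts at hour 3 and finishes at 3 + 5 = hour 8.
After lautering (finishes hour 8), whirlpool can start at hour 8 and finishes at hour 16.
Primary fermentation waits on lautering (finishes hour 8); whirlpool (finishes hour 16). The latest of these is hour 16, which is the earliest primary fermentation can start.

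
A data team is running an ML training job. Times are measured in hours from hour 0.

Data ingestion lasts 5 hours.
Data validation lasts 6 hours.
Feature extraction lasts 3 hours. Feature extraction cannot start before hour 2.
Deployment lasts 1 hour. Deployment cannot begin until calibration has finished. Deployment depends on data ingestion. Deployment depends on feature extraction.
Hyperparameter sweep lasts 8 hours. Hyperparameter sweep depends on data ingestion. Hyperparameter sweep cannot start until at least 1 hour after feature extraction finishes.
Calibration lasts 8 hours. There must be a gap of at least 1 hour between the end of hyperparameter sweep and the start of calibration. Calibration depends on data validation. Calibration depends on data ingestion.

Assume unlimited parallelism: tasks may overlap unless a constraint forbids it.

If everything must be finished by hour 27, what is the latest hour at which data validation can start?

Deployment must finish by hour 27; it takes 1 hour, so it must start by 27 − 1 = hour 26.
Calibration feeds into deployment (must start by hour 26); so calibration must finish by hour 26 and therefore start by hour 18.
Data validation has to be done before calibration (must start by hour 18). That means finishing by hour 18, i.e. starting by 18 − 6 = hour 12.

12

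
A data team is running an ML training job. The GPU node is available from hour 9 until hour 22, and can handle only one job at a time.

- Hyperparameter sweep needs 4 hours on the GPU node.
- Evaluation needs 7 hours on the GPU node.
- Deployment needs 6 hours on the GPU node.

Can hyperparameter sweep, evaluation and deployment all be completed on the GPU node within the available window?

The GPU node window is 22 − 9 = 13 hours.
Running back to back, the jobs need 4 + 7 + 6 = 17 hours on the GPU node.
Since 17 > 13, they cannot all fit.

No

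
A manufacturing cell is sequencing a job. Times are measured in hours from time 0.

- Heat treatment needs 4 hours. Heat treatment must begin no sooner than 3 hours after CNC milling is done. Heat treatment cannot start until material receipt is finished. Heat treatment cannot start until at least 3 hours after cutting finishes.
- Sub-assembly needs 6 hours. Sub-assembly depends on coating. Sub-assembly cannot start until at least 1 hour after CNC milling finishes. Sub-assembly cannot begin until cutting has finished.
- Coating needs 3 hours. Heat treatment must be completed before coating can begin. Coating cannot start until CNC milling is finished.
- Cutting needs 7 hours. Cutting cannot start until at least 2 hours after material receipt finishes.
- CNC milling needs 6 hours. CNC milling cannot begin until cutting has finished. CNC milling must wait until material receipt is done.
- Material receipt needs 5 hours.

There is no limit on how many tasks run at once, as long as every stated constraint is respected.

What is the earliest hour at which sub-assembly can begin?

30

Nothing blocks material receipt, so it runs from hour 0 to hour 5.
After material receipt (finishes hour 5, plus 2-hour gap → hour 7), cutting can start at hour 7 and finishes at hour 14.
For CNC milling: cutting (finishes hour 14); material receipt (finishes hour 5). Taking the maximum gives a start of hour 14, and it finishes at 14 + 6 = hour 20.
Heat treatment needs all of CNC milling (finishes hour 20, plus 3-hour gap → hour 23); material receipt (finishes hour 5); cutting (finishes hour 14, plus 3-hour gap → hour 17). That puts its earliest start at hour 23; it finishes at 23 + 4 = hour 27.
Coating has to wait for heat treatment (finishes hour 27); CNC milling (finishes hour 20). The latest of these is hour 27, so coating runs hour 27 to 27 + 3 = hour 30.
Sub-assembly waits on coating (finishes hour 30); CNC milling (finishes hour 20, plus 1-hour gap → hour 21); cutting (finishes hour 14). The latest of these is hour 30, which is the earliest sub-assembly can start.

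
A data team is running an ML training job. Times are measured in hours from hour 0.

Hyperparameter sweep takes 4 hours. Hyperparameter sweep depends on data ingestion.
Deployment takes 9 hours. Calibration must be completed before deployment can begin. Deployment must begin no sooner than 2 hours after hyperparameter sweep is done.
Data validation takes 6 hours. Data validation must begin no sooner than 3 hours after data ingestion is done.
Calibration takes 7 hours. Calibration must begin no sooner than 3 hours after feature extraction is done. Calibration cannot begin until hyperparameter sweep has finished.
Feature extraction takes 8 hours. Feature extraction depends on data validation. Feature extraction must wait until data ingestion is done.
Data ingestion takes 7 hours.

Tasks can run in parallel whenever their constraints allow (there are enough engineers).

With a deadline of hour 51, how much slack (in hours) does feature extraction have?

8

Data ingestion has no prerequisites, so it starts at hour 0 and finishes at hour 7.
Data validation waits on data ingestion (finishes hour 7, plus 3-hour gap → hour 10), so it starts at hour 10 and finishes at 10 + 6 = hour 16.
For feature extraction: data validation (finishes hour 16); data ingestion (finishes hour 7). Taking the maximum gives a start of hour 16, and it finishes at 16 + 8 = hour 24.

Working backward from the deadline:
Deployment must finish by hour 51; it takes 9 hours, so it must start by 51 − 9 = hour 42.
Since deployment (must start by hour 42) depends on it, calibration must finish by hour 42. Backing off its 7-hour duration gives a latest start of hour 35.
Feature extraction feeds into calibration (must start by hour 35, minus 3-hour gap → hour 32); so feature extraction must finish by hour 32 and therefore start by hour 24.
So feature extraction can start as early as hour 16 and as late as hour 24, giving 24 − 16 = 8 hours of slack.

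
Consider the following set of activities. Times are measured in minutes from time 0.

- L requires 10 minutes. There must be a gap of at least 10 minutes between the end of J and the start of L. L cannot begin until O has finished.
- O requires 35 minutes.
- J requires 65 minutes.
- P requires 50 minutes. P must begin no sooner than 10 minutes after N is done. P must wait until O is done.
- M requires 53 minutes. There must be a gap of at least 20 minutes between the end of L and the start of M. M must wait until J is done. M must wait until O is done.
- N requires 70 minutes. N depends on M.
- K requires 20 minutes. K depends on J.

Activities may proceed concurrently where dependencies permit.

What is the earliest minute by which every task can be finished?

Nothing blocks O, so it runs from minute 0 to minute 35.
J has no prerequisites, so it starts at minute 0 and finishes at minute 65.
L cannot start until J (finishes minute 65, plus 10-minute gap → minute 75); O (finishes minute 35). The controlling bound is minute 75, so L finishes at 75 + 10 = minute 85.
M has to wait for L (finishes minute 85, plus 20-minute gap → minute 105); J (finishes minute 65); O (finishes minute 35). The latest of these is minute 105, so M runs minute 105 to 105 + 53 = minute 158.
After M (finishes minute 158), N can start at minute 158 and finishes at minute 228.
P needs all of N (finishes minute 228, plus 10-minute gap → minute 238); O (finishes minute 35). That puts its earliest start at minute 238; it finishes at 238 + 50 = minute 288.
K cannot begin until J (finishes minute 65). It runs from minute 65 to 65 + 20 = minute 85.
All tasks are finished once the last one completes. Finish times: J at 65, K at 85, L at 85, M at 158, N at 228, O at 35, P at 288. The latest is minute 288.

288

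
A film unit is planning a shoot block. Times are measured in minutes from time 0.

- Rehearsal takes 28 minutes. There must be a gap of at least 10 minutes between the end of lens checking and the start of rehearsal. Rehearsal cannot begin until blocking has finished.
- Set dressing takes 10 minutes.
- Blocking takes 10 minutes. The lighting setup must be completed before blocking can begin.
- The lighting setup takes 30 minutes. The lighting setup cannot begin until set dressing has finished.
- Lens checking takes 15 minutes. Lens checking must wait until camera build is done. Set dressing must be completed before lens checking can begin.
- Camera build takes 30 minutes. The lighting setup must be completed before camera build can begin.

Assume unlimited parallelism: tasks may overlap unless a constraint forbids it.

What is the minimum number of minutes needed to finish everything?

Set dressing has no prerequisites, so it starts at minute 0 and finishes at minute 10.
The lighting setup waits on set dressing (finishes minute 10), so it starts at minute 10 and finishes at 10 + 30 = minute 40.
Blocking cannot begin until the lighting setup (finishes minute 40). It runs from minute 40 to 40 + 10 = minute 50.
After the lighting setup (finishes minute 40), camera build can start at minute 40 and finishes at minute 70.
Lens checking needs all of camera build (finishes minute 70); set dressing (finishes minute 10). That puts its earliest start at minute 70; it finishes at 70 + 15 = minute 85.
Rehearsal cannot start until lens checking (finishes minute 85, plus 10-minute gap → minute 95); blocking (finishes minute 50). The controlling bound is minute 95, so rehearsal finishes at 95 + 28 = minute 123.
All tasks are finished once the last one completes. Finish times: Set dressing at 10, The lighting setup at 40, Camera build at 70, Lens checking at 85, Blocking at 50, Rehearsal at 123. The latest is minute 123.

123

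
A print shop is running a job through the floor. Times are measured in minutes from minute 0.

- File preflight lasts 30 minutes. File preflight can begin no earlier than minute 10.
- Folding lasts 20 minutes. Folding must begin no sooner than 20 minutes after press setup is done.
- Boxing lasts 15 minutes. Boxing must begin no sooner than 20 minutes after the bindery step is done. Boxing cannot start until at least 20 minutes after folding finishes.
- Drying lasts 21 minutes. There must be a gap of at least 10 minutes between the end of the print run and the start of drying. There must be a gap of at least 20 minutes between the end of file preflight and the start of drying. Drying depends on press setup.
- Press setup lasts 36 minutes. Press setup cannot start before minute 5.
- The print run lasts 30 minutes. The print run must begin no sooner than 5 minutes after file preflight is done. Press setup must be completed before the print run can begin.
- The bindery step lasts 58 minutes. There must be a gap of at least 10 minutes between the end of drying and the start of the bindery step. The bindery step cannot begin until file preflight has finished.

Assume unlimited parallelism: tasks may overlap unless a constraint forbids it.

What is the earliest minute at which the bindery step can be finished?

174

Press setup cannot begin until its own release at minute 5. It runs from minute 5 to 5 + 36 = minute 41.
After its own release at minute 10, file preflight can start at minute 10 and finishes at minute 40.
For the print run: file preflight (finishes minute 40, plus 5-minute gap → minute 45); press setup (finishes minute 41). Taking the maximum gives a start of minute 45, and it finishes at 45 + 30 = minute 75.
Drying cannot start until the print run (finishes minute 75, plus 10-minute gap → minute 85); file preflight (finishes minute 40, plus 20-minute gap → minute 60); press setup (finishes minute 41). The controlling bound is minute 85, so drying finishes at 85 + 21 = minute 106.
The bindery step needs all of drying (finishes minute 106, plus 10-minute gap → minute 116); file preflight (finishes minute 40). That puts its earliest start at minute 116; it finishes at 116 + 58 = minute 174.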